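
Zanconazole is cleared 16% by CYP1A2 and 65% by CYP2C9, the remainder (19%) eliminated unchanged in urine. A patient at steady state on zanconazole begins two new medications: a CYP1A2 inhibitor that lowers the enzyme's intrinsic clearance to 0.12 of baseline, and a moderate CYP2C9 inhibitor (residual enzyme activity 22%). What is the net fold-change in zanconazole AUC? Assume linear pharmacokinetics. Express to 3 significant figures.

The CYP1A2 pathway (16% of clearance) is reduced to 0.12× activity: 0.16 × 0.12 = 0.0192.
The CYP2C9 pathway (65% of clearance) drops to 0.22× activity: 0.65 × 0.22 = 0.143.
The remaining 19% of clearance is unaffected.
Relative clearance = 0.0192 + 0.143 + 0.19 = 0.3522.
Net AUC ratio = 1 / 0.3522 = 2.84.

2.84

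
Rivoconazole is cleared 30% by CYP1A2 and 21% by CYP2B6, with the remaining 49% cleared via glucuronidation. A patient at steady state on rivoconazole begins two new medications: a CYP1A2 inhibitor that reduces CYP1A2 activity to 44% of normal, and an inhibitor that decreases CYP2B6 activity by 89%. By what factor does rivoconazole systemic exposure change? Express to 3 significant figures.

The CYP1A2 pathway (30% of clearance) falls to 0.44× activity: 0.3 × 0.44 = 0.132.
The CYP2B6 pathway (21% of clearance) drops to 0.11× activity: 0.21 × 0.11 = 0.0231.
The remaining 49% of clearance is unaffected.
New clearance relative to baseline: 0.132 + 0.0231 + 0.49 = 0.6451.
Systemic exposure ∝ 1/CL: fold-change = 1 / 0.6451 = 1.55.

1.55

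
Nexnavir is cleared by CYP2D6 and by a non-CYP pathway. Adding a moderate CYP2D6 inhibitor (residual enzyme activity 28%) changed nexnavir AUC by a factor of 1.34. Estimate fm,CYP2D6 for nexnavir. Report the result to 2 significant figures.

0.35

Let x = fm,CYP2D6. Because AUC ∝ 1/CL, relative clearance fell to 1/1.34 = 0.7463.
Only the CYP2D6 route changed, so 0.7463 = x·0.28 + (1 − x), giving x = 0.35.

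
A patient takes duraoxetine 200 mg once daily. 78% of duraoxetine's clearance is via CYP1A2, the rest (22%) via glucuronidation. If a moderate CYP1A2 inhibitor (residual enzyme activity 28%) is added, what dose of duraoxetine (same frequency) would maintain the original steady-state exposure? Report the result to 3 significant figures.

The CYP1A2 pathway (78% of clearance) drops to 0.28× activity: 0.78 × 0.28 = 0.2184.
Non-CYP routes (22%) are unchanged.
New clearance relative to baseline: 0.2184 + 0.22 = 0.4384.
Css,avg = (dose rate)/CL, so holding Css fixed requires dose ∝ CL: 200 × 0.4384 = 87.7 mg.

87.7 mg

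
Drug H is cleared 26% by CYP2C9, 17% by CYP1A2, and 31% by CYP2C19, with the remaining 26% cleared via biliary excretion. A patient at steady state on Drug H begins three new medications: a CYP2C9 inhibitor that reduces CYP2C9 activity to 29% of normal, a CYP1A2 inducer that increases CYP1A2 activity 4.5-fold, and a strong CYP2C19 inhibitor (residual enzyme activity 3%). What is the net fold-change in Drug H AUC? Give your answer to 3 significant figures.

0.901

CYP2C9: 0.26 × 0.29 = 0.0754
CYP1A2: 0.17 × 4.5 = 0.765
CYP2C19: 0.31 × 0.03 = 0.0093
Other: 0.26 (unchanged)
New clearance relative to baseline: 0.0754 + 0.765 + 0.0093 + 0.26 = 1.1097.
AUC ∝ 1/CL: fold-change = 1 / 1.1097 = 0.901.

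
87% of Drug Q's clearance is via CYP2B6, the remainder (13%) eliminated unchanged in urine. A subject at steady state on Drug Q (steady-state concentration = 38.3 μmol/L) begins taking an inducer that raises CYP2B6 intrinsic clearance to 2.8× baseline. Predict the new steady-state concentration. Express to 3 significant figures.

CYP2B6: 0.87 × 2.8 = 2.436
Other: 0.13 (unchanged)
CL_new/CL_old = 2.436 + 0.13 = 2.566.
New steady-state concentration = baseline ÷ relative clearance = 38.3 / 2.566 = 14.9 μmol/L.

14.9 μmol/L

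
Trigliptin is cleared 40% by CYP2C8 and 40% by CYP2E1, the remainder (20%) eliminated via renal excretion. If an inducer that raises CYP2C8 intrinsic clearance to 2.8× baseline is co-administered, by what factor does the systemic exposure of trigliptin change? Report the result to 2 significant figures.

The CYP2C8 pathway (40% of clearance) is boosted to 2.8× activity: 0.4 × 2.8 = 1.12.
CYP2E1 (40%) and the residual 20% are unaffected.
Relative clearance = 1.12 + 0.4 + 0.2 = 1.72.
Since systemic exposure ∝ 1/CL, the ratio is 1 / 1.72 = 0.58.

0.58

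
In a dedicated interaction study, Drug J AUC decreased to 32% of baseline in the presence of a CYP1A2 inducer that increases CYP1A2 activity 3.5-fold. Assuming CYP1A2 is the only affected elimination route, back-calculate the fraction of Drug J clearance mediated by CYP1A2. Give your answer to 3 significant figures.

0.850

Let x = fm,CYP1A2. Because AUC ∝ 1/CL, relative clearance rose to 1/0.320 = 3.125.
Setting x·3.5 + (1 − x) = 3.125 and solving: x = (3.125 − 1)/(3.5 − 1) = 0.850.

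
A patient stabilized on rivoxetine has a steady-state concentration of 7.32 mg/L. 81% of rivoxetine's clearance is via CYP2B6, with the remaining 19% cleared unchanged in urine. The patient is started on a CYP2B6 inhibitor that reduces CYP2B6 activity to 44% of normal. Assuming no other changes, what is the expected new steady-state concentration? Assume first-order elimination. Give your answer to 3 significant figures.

13.4 mg/L

The CYP2B6 pathway (81% of clearance) drops to 0.44× activity: 0.81 × 0.44 = 0.3564.
Non-CYP routes (19%) are unchanged.
New clearance relative to baseline: 0.3564 + 0.19 = 0.5464.
New steady-state concentration = baseline ÷ relative clearance = 7.32 / 0.5464 = 13.4 mg/L.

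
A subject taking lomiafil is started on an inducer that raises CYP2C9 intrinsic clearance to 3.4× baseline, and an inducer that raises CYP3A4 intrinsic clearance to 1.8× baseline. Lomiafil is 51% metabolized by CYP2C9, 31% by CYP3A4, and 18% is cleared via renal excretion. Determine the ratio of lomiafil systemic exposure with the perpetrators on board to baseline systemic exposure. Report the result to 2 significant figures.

0.40

The CYP2C9 pathway (51% of clearance) increases to 3.4× activity: 0.51 × 3.4 = 1.734.
The CYP3A4 pathway (31% of clearance) increases to 1.8× activity: 0.31 × 1.8 = 0.558.
Non-CYP routes (18%) are unchanged.
New clearance relative to baseline: 1.734 + 0.558 + 0.18 = 2.472.
Net systemic exposure ratio = 1 / 2.472 = 0.40.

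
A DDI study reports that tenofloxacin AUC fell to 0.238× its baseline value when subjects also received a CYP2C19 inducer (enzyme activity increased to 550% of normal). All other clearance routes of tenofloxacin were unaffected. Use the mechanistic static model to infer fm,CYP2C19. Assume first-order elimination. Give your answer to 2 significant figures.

CL'/CL = 1 / 0.238 = 4.202
5.5·fm + (1 − fm) = 4.202
fm = (4.202 − 1) / (5.5 − 1) = 0.71

0.71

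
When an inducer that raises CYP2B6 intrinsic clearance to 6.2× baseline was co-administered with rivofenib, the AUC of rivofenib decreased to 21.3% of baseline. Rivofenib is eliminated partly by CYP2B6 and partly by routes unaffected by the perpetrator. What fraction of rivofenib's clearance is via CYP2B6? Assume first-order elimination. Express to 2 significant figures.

Let x = fm,CYP2B6. Because AUC ∝ 1/CL, relative clearance rose to 1/0.213 = 4.695.
Setting x·6.2 + (1 − x) = 4.695 and solving: x = (4.695 − 1)/(6.2 − 1) = 0.71.

0.71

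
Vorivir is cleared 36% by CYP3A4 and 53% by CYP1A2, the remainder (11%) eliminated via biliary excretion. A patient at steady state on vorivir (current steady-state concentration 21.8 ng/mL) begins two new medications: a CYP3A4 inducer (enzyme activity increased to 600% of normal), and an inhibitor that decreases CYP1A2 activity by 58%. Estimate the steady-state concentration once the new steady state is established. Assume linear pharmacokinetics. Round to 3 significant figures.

8.75 ng/mL

The CYP3A4 pathway (36% of clearance) increases to 6× activity: 0.36 × 6 = 2.16.
The CYP1A2 pathway (53% of clearance) falls to 0.42× activity: 0.53 × 0.42 = 0.2226.
Non-CYP routes (11%) are unchanged.
Relative clearance = 2.16 + 0.2226 + 0.11 = 2.4926.
Steady-state concentration ∝ 1/CL: new value = 21.8 / 2.4926 = 8.75 ng/mL.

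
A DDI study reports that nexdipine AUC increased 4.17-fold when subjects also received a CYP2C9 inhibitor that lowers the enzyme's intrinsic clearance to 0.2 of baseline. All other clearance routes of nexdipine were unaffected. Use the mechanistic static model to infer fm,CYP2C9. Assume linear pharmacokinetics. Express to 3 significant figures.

0.950

Let fm be the CYP2C9 fraction. New clearance relative to baseline = fm × 0.2 + (1 − fm).
AUC ratio = 1 / (new CL fraction), so new CL fraction = 1 / 4.17 = 0.2398.
fm × 0.2 + 1 − fm = 0.2398  ⇒  fm × (0.2 − 1) = −0.7602  ⇒  fm = 0.950.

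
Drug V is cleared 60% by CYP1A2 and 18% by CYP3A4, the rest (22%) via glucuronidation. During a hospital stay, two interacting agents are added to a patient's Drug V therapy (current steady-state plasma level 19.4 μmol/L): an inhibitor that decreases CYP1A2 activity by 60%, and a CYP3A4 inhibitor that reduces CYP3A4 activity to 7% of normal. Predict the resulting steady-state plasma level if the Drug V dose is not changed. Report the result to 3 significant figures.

41.0 μmol/L

The CYP1A2 pathway (60% of clearance) falls to 0.4× activity: 0.6 × 0.4 = 0.24.
The CYP3A4 pathway (18% of clearance) drops to 0.07× activity: 0.18 × 0.07 = 0.0126.
The remaining 22% of clearance is unaffected.
Relative clearance = 0.24 + 0.0126 + 0.22 = 0.4726.
Steady-state plasma level ∝ 1/CL: new value = 19.4 / 0.4726 = 41.0 μmol/L.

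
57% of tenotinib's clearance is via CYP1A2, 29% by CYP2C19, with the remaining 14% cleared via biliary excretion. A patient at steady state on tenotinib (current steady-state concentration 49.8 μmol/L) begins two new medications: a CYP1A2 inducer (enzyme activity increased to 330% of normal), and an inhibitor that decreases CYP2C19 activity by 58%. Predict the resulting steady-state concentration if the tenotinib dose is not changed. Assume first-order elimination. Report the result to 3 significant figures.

23.2 μmol/L

The CYP1A2 pathway (57% of clearance) rises to 3.3× activity: 0.57 × 3.3 = 1.881.
The CYP2C19 pathway (29% of clearance) falls to 0.42× activity: 0.29 × 0.42 = 0.1218.
The remaining 14% of clearance is unaffected.
Relative clearance = 1.881 + 0.1218 + 0.14 = 2.1428.
Dividing the baseline by the relative clearance: 49.8 / 2.1428 = 23.2 μmol/L.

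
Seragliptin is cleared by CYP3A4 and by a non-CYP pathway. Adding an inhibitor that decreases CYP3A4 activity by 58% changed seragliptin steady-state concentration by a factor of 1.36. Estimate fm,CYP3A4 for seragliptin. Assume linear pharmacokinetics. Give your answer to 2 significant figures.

Let fm be the CYP3A4 fraction. New clearance relative to baseline = fm × 0.42 + (1 − fm).
Steady-state concentration ratio = 1 / (new CL fraction), so new CL fraction = 1 / 1.36 = 0.7353.
fm × 0.42 + 1 − fm = 0.7353  ⇒  fm × (0.42 − 1) = −0.2647  ⇒  fm = 0.46.

0.46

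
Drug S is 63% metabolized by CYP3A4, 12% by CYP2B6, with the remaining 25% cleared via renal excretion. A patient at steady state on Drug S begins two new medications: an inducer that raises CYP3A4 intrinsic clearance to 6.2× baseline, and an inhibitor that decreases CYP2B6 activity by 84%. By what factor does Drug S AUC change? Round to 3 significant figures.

0.240

CYP3A4: 0.63 × 6.2 = 3.906
CYP2B6: 0.12 × 0.16 = 0.0192
Other: 0.25 (unchanged)
New clearance relative to baseline: 3.906 + 0.0192 + 0.25 = 4.1752.
AUC ∝ 1/CL: fold-change = 1 / 4.1752 = 0.240.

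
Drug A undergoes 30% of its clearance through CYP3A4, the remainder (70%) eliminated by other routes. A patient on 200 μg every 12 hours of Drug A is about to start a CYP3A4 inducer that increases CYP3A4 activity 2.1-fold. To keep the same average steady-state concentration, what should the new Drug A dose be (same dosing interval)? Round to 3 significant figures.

CYP3A4: 0.3 × 2.1 = 0.63
Other: 0.7 (unchanged)
CL_new/CL_old = 0.63 + 0.7 = 1.33.
Exposure is unchanged when dose changes in proportion to clearance. New dose = 200 μg × 1.33 = 266 μg.

266 μg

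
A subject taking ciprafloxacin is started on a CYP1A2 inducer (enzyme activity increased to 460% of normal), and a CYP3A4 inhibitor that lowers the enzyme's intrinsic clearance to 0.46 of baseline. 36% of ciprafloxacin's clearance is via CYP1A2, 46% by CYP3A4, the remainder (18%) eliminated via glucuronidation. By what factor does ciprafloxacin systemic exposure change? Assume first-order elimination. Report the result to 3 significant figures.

0.488

The CYP1A2 pathway (36% of clearance) increases to 4.6× activity: 0.36 × 4.6 = 1.656.
The CYP3A4 pathway (46% of clearance) is reduced to 0.46× activity: 0.46 × 0.46 = 0.2116.
Non-CYP routes (18%) are unchanged.
CL_new/CL_old = 1.656 + 0.2116 + 0.18 = 2.0476.
Because systemic exposure varies inversely with clearance, the combined effect is 1 / 2.0476 = 0.488.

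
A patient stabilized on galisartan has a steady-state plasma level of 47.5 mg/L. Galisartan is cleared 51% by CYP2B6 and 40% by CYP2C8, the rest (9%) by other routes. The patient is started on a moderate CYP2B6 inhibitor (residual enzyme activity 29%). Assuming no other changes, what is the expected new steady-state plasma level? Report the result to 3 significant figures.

74.5 mg/L

The CYP2B6 pathway (51% of clearance) drops to 0.29× activity: 0.51 × 0.29 = 0.1479.
CYP2C8 (40%) and the residual 9% are unaffected.
CL_new/CL_old = 0.1479 + 0.4 + 0.09 = 0.6379.
Steady-state plasma level ∝ 1/CL, so new value = 47.5 / 0.6379 = 74.5 mg/L.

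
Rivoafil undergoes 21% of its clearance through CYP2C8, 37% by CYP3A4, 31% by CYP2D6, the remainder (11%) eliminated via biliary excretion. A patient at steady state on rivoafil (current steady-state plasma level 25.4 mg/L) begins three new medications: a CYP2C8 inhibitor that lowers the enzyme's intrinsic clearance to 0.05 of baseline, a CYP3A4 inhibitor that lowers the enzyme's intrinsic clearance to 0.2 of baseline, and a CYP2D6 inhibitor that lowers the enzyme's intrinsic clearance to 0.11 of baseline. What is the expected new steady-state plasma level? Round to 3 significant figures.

111 mg/L

The CYP2C8 pathway (21% of clearance) falls to 0.05× activity: 0.21 × 0.05 = 0.0105.
The CYP3A4 pathway (37% of clearance) is reduced to 0.2× activity: 0.37 × 0.2 = 0.074.
The CYP2D6 pathway (31% of clearance) drops to 0.11× activity: 0.31 × 0.11 = 0.0341.
The remaining 11% of clearance is unaffected.
Relative clearance = 0.0105 + 0.074 + 0.0341 + 0.11 = 0.2286.
Dividing the baseline by the relative clearance: 25.4 / 0.2286 = 111 mg/L.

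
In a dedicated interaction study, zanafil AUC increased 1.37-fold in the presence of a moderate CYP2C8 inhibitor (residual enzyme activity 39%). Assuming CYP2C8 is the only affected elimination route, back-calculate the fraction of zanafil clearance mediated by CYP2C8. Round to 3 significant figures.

CL'/CL = 1 / 1.37 = 0.7299
0.39·fm + (1 − fm) = 0.7299
fm = (0.7299 − 1) / (0.39 − 1) = 0.443

0.443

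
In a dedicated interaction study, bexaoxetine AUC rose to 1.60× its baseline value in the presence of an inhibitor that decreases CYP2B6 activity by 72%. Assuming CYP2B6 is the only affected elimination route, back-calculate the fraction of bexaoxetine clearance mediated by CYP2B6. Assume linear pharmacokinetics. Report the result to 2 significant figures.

0.52

Let x = fm,CYP2B6. Because AUC ∝ 1/CL, relative clearance fell to 1/1.60 = 0.625.
Only the CYP2B6 route changed, so 0.625 = x·0.28 + (1 − x), giving x = 0.52.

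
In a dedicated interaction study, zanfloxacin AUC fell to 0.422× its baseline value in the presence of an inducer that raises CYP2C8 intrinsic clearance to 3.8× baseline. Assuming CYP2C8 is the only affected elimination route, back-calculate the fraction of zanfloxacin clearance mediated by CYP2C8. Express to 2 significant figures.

Write x for the fraction cleared via CYP2C8. The observed AUC change means clearance rose to 1/0.422 = 2.37 of baseline.
Only the CYP2C8 route changed, so 2.37 = x·3.8 + (1 − x), giving x = 0.49.

0.49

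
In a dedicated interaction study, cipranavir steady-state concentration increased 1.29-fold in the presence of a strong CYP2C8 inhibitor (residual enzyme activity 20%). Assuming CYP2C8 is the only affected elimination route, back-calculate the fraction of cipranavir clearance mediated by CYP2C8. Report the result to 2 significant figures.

0.28

Let fm be the CYP2C8 fraction. New clearance relative to baseline = fm × 0.2 + (1 − fm).
Steady-state concentration ratio = 1 / (new CL fraction), so new CL fraction = 1 / 1.29 = 0.7752.
fm × 0.2 + 1 − fm = 0.7752  ⇒  fm × (0.2 − 1) = −0.2248  ⇒  fm = 0.28.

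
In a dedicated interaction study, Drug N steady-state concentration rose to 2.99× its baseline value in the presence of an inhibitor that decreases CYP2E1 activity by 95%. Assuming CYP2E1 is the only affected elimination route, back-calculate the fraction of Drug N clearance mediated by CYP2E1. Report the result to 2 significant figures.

0.70

CL'/CL = 1 / 2.99 = 0.3344
0.05·fm + (1 − fm) = 0.3344
fm = (0.3344 − 1) / (0.05 − 1) = 0.70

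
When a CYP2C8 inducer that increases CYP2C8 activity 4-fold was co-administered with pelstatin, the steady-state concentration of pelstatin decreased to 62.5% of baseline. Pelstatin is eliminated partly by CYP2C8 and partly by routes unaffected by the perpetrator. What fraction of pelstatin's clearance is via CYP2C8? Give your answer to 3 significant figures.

0.200

Call the CYP2C8 fraction fm. After the interaction, CL_new/CL_old = fm × 4 + (1 − fm).
Steady-state concentration ratio = 1 / (new CL fraction), so new CL fraction = 1 / 0.625 = 1.6.
fm × 4 + 1 − fm = 1.6  ⇒  fm × (4 − 1) = 0.6  ⇒  fm = 0.200.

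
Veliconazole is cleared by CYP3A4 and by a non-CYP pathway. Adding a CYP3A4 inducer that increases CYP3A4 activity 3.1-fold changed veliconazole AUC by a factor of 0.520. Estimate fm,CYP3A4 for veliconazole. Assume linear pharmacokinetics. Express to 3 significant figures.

0.440

Let fm be the CYP3A4 fraction. New clearance relative to baseline = fm × 3.1 + (1 − fm).
AUC ratio = 1 / (new CL fraction), so new CL fraction = 1 / 0.520 = 1.923.
fm × 3.1 + 1 − fm = 1.923  ⇒  fm × (3.1 − 1) = 0.9231  ⇒  fm = 0.440.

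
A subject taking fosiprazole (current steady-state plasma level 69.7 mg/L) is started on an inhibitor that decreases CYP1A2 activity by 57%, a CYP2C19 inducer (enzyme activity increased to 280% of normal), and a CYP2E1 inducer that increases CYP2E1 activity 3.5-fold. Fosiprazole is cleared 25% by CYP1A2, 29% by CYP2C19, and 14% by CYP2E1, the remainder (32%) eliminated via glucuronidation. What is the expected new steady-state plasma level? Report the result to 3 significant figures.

40.3 mg/L

The CYP1A2 pathway (25% of clearance) drops to 0.43× activity: 0.25 × 0.43 = 0.1075.
The CYP2C19 pathway (29% of clearance) increases to 2.8× activity: 0.29 × 2.8 = 0.812.
The CYP2E1 pathway (14% of clearance) rises to 3.5× activity: 0.14 × 3.5 = 0.49.
The remaining 32% of clearance is unaffected.
New clearance relative to baseline: 0.1075 + 0.812 + 0.49 + 0.32 = 1.7295.
Steady-state plasma level ∝ 1/CL: new value = 69.7 / 1.7295 = 40.3 mg/L.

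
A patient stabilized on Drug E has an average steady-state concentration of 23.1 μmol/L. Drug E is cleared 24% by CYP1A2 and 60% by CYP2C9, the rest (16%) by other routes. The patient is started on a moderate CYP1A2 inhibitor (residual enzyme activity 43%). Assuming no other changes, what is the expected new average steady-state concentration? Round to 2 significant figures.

The CYP1A2 pathway (24% of clearance) falls to 0.43× activity: 0.24 × 0.43 = 0.1032.
CYP2C9 (60%) and the residual 16% are unaffected.
Relative clearance = 0.1032 + 0.6 + 0.16 = 0.8632.
New average steady-state concentration = baseline ÷ relative clearance = 23.1 / 0.8632 = 27 μmol/L.

27 μmol/L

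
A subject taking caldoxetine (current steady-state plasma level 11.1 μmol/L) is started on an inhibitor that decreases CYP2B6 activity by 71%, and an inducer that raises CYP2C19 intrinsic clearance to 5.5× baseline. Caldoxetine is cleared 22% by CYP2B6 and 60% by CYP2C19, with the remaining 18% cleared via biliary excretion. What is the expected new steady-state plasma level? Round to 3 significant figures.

The CYP2B6 pathway (22% of clearance) falls to 0.29× activity: 0.22 × 0.29 = 0.0638.
The CYP2C19 pathway (60% of clearance) increases to 5.5× activity: 0.6 × 5.5 = 3.3.
Non-CYP routes (18%) are unchanged.
CL_new/CL_old = 0.0638 + 3.3 + 0.18 = 3.5438.
New steady-state plasma level = 11.1 / 3.5438 = 3.13 μmol/L (concentration scales inversely with clearance).

3.13 μmol/L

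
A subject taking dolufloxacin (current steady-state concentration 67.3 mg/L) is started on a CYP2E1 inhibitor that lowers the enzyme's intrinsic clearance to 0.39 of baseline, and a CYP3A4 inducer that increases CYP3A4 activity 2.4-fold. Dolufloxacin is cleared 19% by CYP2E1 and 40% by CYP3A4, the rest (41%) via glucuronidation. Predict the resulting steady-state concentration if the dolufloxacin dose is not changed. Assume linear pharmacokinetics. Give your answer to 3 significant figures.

The CYP2E1 pathway (19% of clearance) drops to 0.39× activity: 0.19 × 0.39 = 0.0741.
The CYP3A4 pathway (40% of clearance) rises to 2.4× activity: 0.4 × 2.4 = 0.96.
Non-CYP routes (41%) are unchanged.
CL_new/CL_old = 0.0741 + 0.96 + 0.41 = 1.4441.
New steady-state concentration = 67.3 / 1.4441 = 46.6 mg/L (concentration scales inversely with clearance).

46.6 mg/L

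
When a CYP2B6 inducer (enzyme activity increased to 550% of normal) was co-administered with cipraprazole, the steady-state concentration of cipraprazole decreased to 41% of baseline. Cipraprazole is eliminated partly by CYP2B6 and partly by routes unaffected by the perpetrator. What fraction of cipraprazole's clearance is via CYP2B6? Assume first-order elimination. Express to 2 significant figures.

Call the CYP2B6 fraction fm. After the interaction, CL_new/CL_old = fm × 5.5 + (1 − fm).
Steady-state concentration ratio = 1 / (new CL fraction), so new CL fraction = 1 / 0.410 = 2.439.
fm × 5.5 + 1 − fm = 2.439  ⇒  fm × (5.5 − 1) = 1.439  ⇒  fm = 0.32.

0.32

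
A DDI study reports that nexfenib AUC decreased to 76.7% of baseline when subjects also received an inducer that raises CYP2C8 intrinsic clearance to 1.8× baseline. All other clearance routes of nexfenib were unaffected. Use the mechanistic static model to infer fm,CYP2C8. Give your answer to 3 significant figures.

0.380

Call the CYP2C8 fraction fm. After the interaction, CL_new/CL_old = fm × 1.8 + (1 − fm).
AUC ratio = 1 / (new CL fraction), so new CL fraction = 1 / 0.767 = 1.304.
fm × 1.8 + 1 − fm = 1.304  ⇒  fm × (1.8 − 1) = 0.3038  ⇒  fm = 0.380.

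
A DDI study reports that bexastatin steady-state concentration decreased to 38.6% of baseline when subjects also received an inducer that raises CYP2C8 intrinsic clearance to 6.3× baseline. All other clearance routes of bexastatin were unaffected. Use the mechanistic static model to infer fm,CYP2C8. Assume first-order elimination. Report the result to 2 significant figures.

Call the CYP2C8 fraction fm. After the interaction, CL_new/CL_old = fm × 6.3 + (1 − fm).
Steady-state concentration ratio = 1 / (new CL fraction), so new CL fraction = 1 / 0.386 = 2.591.
fm × 6.3 + 1 − fm = 2.591  ⇒  fm × (6.3 − 1) = 1.591  ⇒  fm = 0.30.

0.30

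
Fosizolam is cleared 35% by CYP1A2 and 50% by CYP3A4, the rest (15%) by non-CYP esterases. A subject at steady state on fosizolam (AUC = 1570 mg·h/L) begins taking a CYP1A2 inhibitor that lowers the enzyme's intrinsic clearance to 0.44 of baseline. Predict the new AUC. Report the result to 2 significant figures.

2.0 × 10³ mg·h/L

CYP1A2: 0.35 × 0.44 = 0.154
CYP3A4: 0.5 (unchanged)
Other: 0.15 (unchanged)
CL_new/CL_old = 0.154 + 0.5 + 0.15 = 0.804.
New AUC = baseline ÷ relative clearance = 1570 / 0.804 = 2.0 × 10³ mg·h/L.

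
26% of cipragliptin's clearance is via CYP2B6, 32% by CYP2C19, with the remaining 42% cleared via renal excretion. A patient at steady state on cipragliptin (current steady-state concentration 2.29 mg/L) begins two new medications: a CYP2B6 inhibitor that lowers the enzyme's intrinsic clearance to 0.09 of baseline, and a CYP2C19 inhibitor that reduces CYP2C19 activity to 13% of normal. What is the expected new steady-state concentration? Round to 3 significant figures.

The CYP2B6 pathway (26% of clearance) drops to 0.09× activity: 0.26 × 0.09 = 0.0234.
The CYP2C19 pathway (32% of clearance) is reduced to 0.13× activity: 0.32 × 0.13 = 0.0416.
The remaining 42% of clearance is unaffected.
Relative clearance = 0.0234 + 0.0416 + 0.42 = 0.485.
Dividing the baseline by the relative clearance: 2.29 / 0.485 = 4.72 mg/L.

4.72 mg/L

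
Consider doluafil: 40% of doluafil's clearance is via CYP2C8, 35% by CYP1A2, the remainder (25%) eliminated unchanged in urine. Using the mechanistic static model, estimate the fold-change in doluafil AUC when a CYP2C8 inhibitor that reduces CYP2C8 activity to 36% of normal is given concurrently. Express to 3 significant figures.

The CYP2C8 pathway (40% of clearance) is reduced to 0.36× activity: 0.4 × 0.36 = 0.144.
CYP1A2 (35%) and the residual 25% are unaffected.
Relative clearance = 0.144 + 0.35 + 0.25 = 0.744.
Since AUC ∝ 1/CL, the ratio is 1 / 0.744 = 1.34.

1.34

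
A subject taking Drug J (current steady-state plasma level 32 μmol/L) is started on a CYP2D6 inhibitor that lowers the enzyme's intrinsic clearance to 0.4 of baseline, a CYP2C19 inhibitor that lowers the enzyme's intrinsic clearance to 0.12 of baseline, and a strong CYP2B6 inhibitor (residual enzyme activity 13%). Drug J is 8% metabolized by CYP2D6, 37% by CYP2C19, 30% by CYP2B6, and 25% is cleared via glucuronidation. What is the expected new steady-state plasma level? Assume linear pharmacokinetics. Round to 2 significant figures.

88 μmol/L

CYP2D6: 0.08 × 0.4 = 0.032
CYP2C19: 0.37 × 0.12 = 0.0444
CYP2B6: 0.3 × 0.13 = 0.039
Other: 0.25 (unchanged)
CL_new/CL_old = 0.032 + 0.0444 + 0.039 + 0.25 = 0.3654.
New steady-state plasma level = 32 / 0.3654 = 88 μmol/L (concentration scales inversely with clearance).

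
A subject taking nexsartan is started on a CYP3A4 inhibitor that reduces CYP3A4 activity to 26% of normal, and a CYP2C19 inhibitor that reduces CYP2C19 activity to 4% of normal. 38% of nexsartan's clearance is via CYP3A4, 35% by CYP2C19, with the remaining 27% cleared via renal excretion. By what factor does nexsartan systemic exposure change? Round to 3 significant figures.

The CYP3A4 pathway (38% of clearance) falls to 0.26× activity: 0.38 × 0.26 = 0.0988.
The CYP2C19 pathway (35% of clearance) is reduced to 0.04× activity: 0.35 × 0.04 = 0.014.
The remaining 27% of clearance is unaffected.
New clearance relative to baseline: 0.0988 + 0.014 + 0.27 = 0.3828.
Because systemic exposure varies inversely with clearance, the combined effect is 1 / 0.3828 = 2.61.

2.61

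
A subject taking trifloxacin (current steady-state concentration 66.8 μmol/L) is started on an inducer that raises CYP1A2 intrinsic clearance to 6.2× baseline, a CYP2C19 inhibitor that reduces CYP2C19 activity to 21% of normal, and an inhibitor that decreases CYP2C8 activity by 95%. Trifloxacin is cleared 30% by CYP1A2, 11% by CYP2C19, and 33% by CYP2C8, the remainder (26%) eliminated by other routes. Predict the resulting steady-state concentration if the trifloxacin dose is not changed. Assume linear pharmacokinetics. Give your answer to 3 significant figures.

30.9 μmol/L

CYP1A2: 0.3 × 6.2 = 1.86
CYP2C19: 0.11 × 0.21 = 0.0231
CYP2C8: 0.33 × 0.05 = 0.0165
Other: 0.26 (unchanged)
CL_new/CL_old = 1.86 + 0.0231 + 0.0165 + 0.26 = 2.1596.
New steady-state concentration = 66.8 / 2.1596 = 30.9 μmol/L (concentration scales inversely with clearance).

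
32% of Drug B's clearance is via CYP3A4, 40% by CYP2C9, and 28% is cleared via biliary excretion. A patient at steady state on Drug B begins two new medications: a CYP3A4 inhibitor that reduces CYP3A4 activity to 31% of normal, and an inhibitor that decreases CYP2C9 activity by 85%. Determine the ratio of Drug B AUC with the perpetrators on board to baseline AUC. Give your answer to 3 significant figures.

2.28

The CYP3A4 pathway (32% of clearance) drops to 0.31× activity: 0.32 × 0.31 = 0.0992.
The CYP2C9 pathway (40% of clearance) falls to 0.15× activity: 0.4 × 0.15 = 0.06.
The remaining 28% of clearance is unaffected.
New clearance relative to baseline: 0.0992 + 0.06 + 0.28 = 0.4392.
Because AUC varies inversely with clearance, the combined effect is 1 / 0.4392 = 2.28.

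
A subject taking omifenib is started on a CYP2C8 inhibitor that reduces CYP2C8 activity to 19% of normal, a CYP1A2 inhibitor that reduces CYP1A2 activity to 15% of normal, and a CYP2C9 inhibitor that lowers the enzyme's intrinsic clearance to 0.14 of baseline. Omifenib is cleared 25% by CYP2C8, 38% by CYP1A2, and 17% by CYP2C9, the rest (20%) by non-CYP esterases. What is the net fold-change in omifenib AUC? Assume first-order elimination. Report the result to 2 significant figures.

3.0

The CYP2C8 pathway (25% of clearance) drops to 0.19× activity: 0.25 × 0.19 = 0.0475.
The CYP1A2 pathway (38% of clearance) is reduced to 0.15× activity: 0.38 × 0.15 = 0.057.
The CYP2C9 pathway (17% of clearance) falls to 0.14× activity: 0.17 × 0.14 = 0.0238.
Non-CYP routes (20%) are unchanged.
CL_new/CL_old = 0.0475 + 0.057 + 0.0238 + 0.2 = 0.3283.
Net AUC ratio = 1 / 0.3283 = 3.0.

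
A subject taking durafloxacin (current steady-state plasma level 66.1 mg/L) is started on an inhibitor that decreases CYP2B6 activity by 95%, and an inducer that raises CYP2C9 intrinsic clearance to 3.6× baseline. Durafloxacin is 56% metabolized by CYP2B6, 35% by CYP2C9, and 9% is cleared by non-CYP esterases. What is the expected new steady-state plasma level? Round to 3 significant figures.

48.0 mg/L

CYP2B6: 0.56 × 0.05 = 0.028
CYP2C9: 0.35 × 3.6 = 1.26
Other: 0.09 (unchanged)
CL_new/CL_old = 0.028 + 1.26 + 0.09 = 1.378.
New steady-state plasma level = 66.1 / 1.378 = 48.0 mg/L (concentration scales inversely with clearance).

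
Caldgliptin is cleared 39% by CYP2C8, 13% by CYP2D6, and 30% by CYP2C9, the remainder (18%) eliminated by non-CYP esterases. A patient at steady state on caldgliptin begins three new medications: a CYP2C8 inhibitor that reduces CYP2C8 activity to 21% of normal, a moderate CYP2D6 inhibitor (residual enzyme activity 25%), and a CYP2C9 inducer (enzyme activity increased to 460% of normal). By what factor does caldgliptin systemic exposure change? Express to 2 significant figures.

0.60

CYP2C8: 0.39 × 0.21 = 0.0819
CYP2D6: 0.13 × 0.25 = 0.0325
CYP2C9: 0.3 × 4.6 = 1.38
Other: 0.18 (unchanged)
Relative clearance = 0.0819 + 0.0325 + 1.38 + 0.18 = 1.6744.
Because systemic exposure varies inversely with clearance, the combined effect is 1 / 1.6744 = 0.60.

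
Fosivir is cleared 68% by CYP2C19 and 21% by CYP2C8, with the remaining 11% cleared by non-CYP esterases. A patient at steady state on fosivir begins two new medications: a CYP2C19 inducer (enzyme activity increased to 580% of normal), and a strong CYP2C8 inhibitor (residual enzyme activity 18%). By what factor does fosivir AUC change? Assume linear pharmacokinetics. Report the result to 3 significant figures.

0.244

The CYP2C19 pathway (68% of clearance) rises to 5.8× activity: 0.68 × 5.8 = 3.944.
The CYP2C8 pathway (21% of clearance) falls to 0.18× activity: 0.21 × 0.18 = 0.0378.
Non-CYP routes (11%) are unchanged.
New clearance relative to baseline: 3.944 + 0.0378 + 0.11 = 4.0918.
AUC ∝ 1/CL: fold-change = 1 / 4.0918 = 0.244.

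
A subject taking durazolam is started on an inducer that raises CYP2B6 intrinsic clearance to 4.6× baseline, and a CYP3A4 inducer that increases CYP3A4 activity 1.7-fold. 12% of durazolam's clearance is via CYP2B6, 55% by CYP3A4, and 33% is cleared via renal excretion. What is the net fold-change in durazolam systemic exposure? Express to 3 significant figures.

The CYP2B6 pathway (12% of clearance) rises to 4.6× activity: 0.12 × 4.6 = 0.552.
The CYP3A4 pathway (55% of clearance) increases to 1.7× activity: 0.55 × 1.7 = 0.935.
The remaining 33% of clearance is unaffected.
Relative clearance = 0.552 + 0.935 + 0.33 = 1.817.
Net systemic exposure ratio = 1 / 1.817 = 0.550.

0.550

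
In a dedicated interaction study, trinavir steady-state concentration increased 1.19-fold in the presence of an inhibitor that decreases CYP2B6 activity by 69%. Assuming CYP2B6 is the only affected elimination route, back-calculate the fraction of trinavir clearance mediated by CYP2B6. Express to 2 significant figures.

Let x = fm,CYP2B6. Because steady-state concentration ∝ 1/CL, relative clearance fell to 1/1.19 = 0.8403.
Setting x·0.31 + (1 − x) = 0.8403 and solving: x = (0.8403 − 1)/(0.31 − 1) = 0.23.

0.23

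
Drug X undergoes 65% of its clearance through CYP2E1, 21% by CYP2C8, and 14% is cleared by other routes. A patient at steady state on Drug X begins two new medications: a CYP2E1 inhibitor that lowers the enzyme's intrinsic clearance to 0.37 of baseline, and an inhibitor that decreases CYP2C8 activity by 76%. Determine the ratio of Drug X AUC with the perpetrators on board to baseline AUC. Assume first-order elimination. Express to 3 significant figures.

The CYP2E1 pathway (65% of clearance) falls to 0.37× activity: 0.65 × 0.37 = 0.2405.
The CYP2C8 pathway (21% of clearance) drops to 0.24× activity: 0.21 × 0.24 = 0.0504.
Non-CYP routes (14%) are unchanged.
CL_new/CL_old = 0.2405 + 0.0504 + 0.14 = 0.4309.
Because AUC varies inversely with clearance, the combined effect is 1 / 0.4309 = 2.32.

2.32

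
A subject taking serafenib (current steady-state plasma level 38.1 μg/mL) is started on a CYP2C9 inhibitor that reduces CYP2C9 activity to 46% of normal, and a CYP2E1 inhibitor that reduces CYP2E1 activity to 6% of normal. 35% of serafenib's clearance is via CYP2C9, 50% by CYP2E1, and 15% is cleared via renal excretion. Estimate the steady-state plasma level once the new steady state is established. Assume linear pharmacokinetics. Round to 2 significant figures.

1.1 × 10² μg/mL

The CYP2C9 pathway (35% of clearance) drops to 0.46× activity: 0.35 × 0.46 = 0.161.
The CYP2E1 pathway (50% of clearance) is reduced to 0.06× activity: 0.5 × 0.06 = 0.03.
Non-CYP routes (15%) are unchanged.
CL_new/CL_old = 0.161 + 0.03 + 0.15 = 0.341.
New steady-state plasma level = 38.1 / 0.341 = 1.1 × 10² μg/mL (concentration scales inversely with clearance).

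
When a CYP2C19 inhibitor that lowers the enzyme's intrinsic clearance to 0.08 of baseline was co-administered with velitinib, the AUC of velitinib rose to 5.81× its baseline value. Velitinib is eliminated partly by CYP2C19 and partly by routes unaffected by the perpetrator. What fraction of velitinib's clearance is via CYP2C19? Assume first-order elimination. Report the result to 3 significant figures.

CL'/CL = 1 / 5.81 = 0.1721
0.08·fm + (1 − fm) = 0.1721
fm = (0.1721 − 1) / (0.08 − 1) = 0.900

0.900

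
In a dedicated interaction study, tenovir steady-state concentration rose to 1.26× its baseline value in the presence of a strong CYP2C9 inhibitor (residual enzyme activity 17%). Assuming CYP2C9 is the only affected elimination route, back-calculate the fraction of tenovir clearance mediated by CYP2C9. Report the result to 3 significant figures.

CL'/CL = 1 / 1.26 = 0.7937
0.17·fm + (1 − fm) = 0.7937
fm = (0.7937 − 1) / (0.17 − 1) = 0.249

0.249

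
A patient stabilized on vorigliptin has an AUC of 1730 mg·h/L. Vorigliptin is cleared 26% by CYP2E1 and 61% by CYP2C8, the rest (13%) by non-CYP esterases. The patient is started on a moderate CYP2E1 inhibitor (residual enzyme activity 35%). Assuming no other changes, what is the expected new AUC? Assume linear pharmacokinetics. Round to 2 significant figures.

The CYP2E1 pathway (26% of clearance) is reduced to 0.35× activity: 0.26 × 0.35 = 0.091.
CYP2C8 (61%) and the residual 13% are unaffected.
Relative clearance = 0.091 + 0.61 + 0.13 = 0.831.
With dosing unchanged, AUC scales as 1/CL: 1730 / 0.831 = 2.1 × 10³ mg·h/L.

2.1 × 10³ mg·h/L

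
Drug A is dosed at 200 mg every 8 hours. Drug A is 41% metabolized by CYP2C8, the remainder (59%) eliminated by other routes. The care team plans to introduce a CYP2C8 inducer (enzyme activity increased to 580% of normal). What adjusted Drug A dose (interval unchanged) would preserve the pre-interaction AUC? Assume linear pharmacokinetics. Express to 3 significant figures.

594 mg

The CYP2C8 pathway (41% of clearance) increases to 5.8× activity: 0.41 × 5.8 = 2.378.
The remaining 59% of clearance is unaffected.
New clearance relative to baseline: 2.378 + 0.59 = 2.968.
Css,avg = (dose rate)/CL, so holding Css fixed requires dose ∝ CL: 200 × 2.968 = 594 mg.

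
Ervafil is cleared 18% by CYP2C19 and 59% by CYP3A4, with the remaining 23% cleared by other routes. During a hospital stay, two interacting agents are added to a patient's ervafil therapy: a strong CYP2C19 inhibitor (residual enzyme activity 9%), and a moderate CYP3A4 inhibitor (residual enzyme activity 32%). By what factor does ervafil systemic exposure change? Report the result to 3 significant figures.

The CYP2C19 pathway (18% of clearance) drops to 0.09× activity: 0.18 × 0.09 = 0.0162.
The CYP3A4 pathway (59% of clearance) drops to 0.32× activity: 0.59 × 0.32 = 0.1888.
The remaining 23% of clearance is unaffected.
Relative clearance = 0.0162 + 0.1888 + 0.23 = 0.435.
Because systemic exposure varies inversely with clearance, the combined effect is 1 / 0.435 = 2.30.

2.30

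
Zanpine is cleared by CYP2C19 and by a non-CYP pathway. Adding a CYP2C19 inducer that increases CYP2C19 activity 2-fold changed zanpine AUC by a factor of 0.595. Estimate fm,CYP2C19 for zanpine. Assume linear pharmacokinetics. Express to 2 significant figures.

Let x = fm,CYP2C19. Because AUC ∝ 1/CL, relative clearance rose to 1/0.595 = 1.681.
Only the CYP2C19 route changed, so 1.681 = x·2 + (1 − x), giving x = 0.68.

0.68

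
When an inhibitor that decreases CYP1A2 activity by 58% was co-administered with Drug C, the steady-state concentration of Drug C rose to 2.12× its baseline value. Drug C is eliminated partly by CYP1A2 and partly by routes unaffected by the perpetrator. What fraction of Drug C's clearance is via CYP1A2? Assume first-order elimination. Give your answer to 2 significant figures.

0.91

CL'/CL = 1 / 2.12 = 0.4717
0.42·fm + (1 − fm) = 0.4717
fm = (0.4717 − 1) / (0.42 − 1) = 0.91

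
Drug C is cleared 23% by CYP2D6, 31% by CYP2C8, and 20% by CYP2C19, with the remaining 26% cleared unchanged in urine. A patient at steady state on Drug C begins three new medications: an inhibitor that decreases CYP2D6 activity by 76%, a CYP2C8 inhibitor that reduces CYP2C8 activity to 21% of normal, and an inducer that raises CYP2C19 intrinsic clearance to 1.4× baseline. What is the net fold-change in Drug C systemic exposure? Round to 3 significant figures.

CYP2D6: 0.23 × 0.24 = 0.0552
CYP2C8: 0.31 × 0.21 = 0.0651
CYP2C19: 0.2 × 1.4 = 0.28
Other: 0.26 (unchanged)
New clearance relative to baseline: 0.0552 + 0.0651 + 0.28 + 0.26 = 0.6603.
Systemic exposure ∝ 1/CL: fold-change = 1 / 0.6603 = 1.51.

1.51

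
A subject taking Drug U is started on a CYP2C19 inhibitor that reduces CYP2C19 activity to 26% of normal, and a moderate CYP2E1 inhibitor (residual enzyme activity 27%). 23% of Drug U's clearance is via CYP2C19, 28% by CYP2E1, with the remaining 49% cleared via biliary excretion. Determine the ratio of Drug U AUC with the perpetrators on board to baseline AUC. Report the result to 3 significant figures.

The CYP2C19 pathway (23% of clearance) falls to 0.26× activity: 0.23 × 0.26 = 0.0598.
The CYP2E1 pathway (28% of clearance) is reduced to 0.27× activity: 0.28 × 0.27 = 0.0756.
The remaining 49% of clearance is unaffected.
CL_new/CL_old = 0.0598 + 0.0756 + 0.49 = 0.6254.
AUC ∝ 1/CL: fold-change = 1 / 0.6254 = 1.60.

1.60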